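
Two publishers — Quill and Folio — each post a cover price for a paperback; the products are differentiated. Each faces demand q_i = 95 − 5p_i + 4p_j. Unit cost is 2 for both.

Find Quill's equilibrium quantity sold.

77.5

Quill's profit: π = (p_{Quill} − 2)(95 − 5p_{Quill} + 4p_{Folio}).
∂π/∂p_{Quill} = 105 − 10p_{Quill} + 4p_{Folio} = 0 ⇒ p_{Quill} = 10.5 + 0.4p_{Folio}.
By symmetry p_{Folio} = p_{Quill}; substituting into the reaction function, 0.6p_{Quill} = 10.5 and p_{Quill} = 17.5.
q_{Quill} = 95 − 5·17.5 + 4·17.5 = 77.5.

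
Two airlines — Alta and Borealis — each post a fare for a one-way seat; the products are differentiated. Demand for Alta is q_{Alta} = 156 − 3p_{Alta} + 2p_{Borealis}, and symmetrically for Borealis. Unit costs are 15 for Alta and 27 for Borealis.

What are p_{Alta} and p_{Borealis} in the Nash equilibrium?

52.5, 57

Alta's profit: π = (p_{Alta} − 15)(156 − 3p_{Alta} + 2p_{Borealis}).
∂π/∂p_{Alta} = 201 − 6p_{Alta} + 2p_{Borealis} = 0 ⇒ p_{Alta} = 33.5 + (1/3)p_{Borealis}.
Similarly p_{Borealis} = 39.5 + (1/3)p_{Alta}.
Solving the two reaction functions simultaneously: (1 − (1/3)(1/3))p_{Alta} = 33.5 + (1/3)·39.5, so (8/9)p_{Alta} = 140/3 and p_{Alta} = 52.5.
Then p_{Borealis} = 39.5 + (1/3)·52.5 = 57.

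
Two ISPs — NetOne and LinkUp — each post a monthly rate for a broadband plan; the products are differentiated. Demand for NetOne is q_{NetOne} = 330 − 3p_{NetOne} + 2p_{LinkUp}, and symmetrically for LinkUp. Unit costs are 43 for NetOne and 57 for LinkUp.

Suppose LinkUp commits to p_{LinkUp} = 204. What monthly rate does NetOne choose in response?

144.5

NetOne's profit: π = (p_{NetOne} − 43)(330 − 3p_{NetOne} + 2p_{LinkUp}).
∂π/∂p_{NetOne} = 459 − 6p_{NetOne} + 2p_{LinkUp} = 0 ⇒ p_{NetOne} = 76.5 + (1/3)p_{LinkUp}.
At p_{LinkUp} = 204: p_{NetOne} = 76.5 + (1/3)·204 = 144.5.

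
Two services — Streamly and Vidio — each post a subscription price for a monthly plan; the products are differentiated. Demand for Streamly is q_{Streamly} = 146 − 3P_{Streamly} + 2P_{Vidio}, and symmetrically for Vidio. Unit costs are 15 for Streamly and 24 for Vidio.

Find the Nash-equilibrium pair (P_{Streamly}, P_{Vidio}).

49.4375, 52.8125

Streamly's profit: π = (P_{Streamly} − 15)(146 − 3P_{Streamly} + 2P_{Vidio}).
∂π/∂P_{Streamly} = 191 − 6P_{Streamly} + 2P_{Vidio} = 0 ⇒ P_{Streamly} = 191/6 + (1/3)P_{Vidio}.
Similarly P_{Vidio} = 109/3 + (1/3)P_{Streamly}.
Plugging P_{Vidio} into Streamly's best response: P_{Streamly} = 191/6 + (1/3)(109/3 + (1/3)P_{Streamly}) ⇒ (8/9)P_{Streamly} = 791/18, so P_{Streamly} = 49.4375.
Then P_{Vidio} = 109/3 + (1/3)·49.4375 = 52.8125.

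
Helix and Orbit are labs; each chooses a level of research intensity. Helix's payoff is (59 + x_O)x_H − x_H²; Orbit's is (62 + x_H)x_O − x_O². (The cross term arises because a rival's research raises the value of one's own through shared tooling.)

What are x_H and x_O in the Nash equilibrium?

60, 61

Expanding Helix's payoff: 59x_H + x_Ox_H − x_H².
∂π/∂x_H = 59 + x_O − 2x_H = 0, so x_H = 29.5 + 0.5x_O.
Likewise for Orbit: x_O = 31 + 0.5x_H.
Substituting the second reaction function into the first: x_H = 29.5 + 0.5(31 + 0.5x_H), which gives 0.75x_H = 45 ⇒ x_H = 60.
Then x_O = 31 + 0.5·60 = 61.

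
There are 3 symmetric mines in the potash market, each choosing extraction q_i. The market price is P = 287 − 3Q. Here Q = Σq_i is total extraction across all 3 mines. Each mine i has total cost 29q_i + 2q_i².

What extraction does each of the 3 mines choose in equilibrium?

16.125

A representative mine's profit is π_i = q_i(287 − 3Q) − 29q_i − 2q_i², with Q = q_i + Σ_{j≠i} q_j.
First-order condition: 258 − 10q_i − 3Σ_{j≠i} q_j = 0.
In a symmetric equilibrium every mine chooses the same q, so Σ_{j≠i} q_j = 2q. The condition becomes 258 − 16q = 0, giving q = 258/16 = 16.125.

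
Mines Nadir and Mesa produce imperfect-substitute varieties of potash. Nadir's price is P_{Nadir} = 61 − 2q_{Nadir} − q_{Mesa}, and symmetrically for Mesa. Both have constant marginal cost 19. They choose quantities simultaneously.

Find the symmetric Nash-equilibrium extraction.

8.4

Mine Nadir's profit: π = q_{Nadir}(61 − 2q_{Nadir} − q_{Mesa}) − 19q_{Nadir}.
∂π/∂q_{Nadir} = 42 − 4q_{Nadir} − q_{Mesa} = 0 ⇒ q_{Nadir} = 10.5 − 0.25q_{Mesa}.
The game is symmetric, so in equilibrium q_{Mesa} = q_{Nadir}: the reaction function gives 1.25q_{Nadir} = 10.5, hence q_{Nadir} = 8.4.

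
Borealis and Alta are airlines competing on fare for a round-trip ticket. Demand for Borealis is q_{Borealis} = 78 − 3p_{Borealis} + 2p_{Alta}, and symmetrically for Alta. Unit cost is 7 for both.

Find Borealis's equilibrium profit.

945.1875

Borealis's profit: π = (p_{Borealis} − 7)(78 − 3p_{Borealis} + 2p_{Alta}).
∂π/∂p_{Borealis} = 99 − 6p_{Borealis} + 2p_{Alta} = 0 ⇒ p_{Borealis} = 16.5 + (1/3)p_{Alta}.
Setting p_{Borealis} = p_{Alta} in the reaction function: p_{Borealis} = 16.5 + (1/3)p_{Borealis}, so p_{Borealis} = 16.5 / (2/3) = 24.75.
q_{Borealis} = 78 − 3·24.75 + 2·24.75 = 53.25.
Profit = (24.75 − 7)·53.25 = 945.1875.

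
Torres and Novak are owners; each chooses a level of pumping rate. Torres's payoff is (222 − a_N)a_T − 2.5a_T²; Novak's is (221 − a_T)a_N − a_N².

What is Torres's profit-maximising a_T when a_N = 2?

Expanding Torres's payoff: 222a_T − a_Na_T − 2.5a_T².
∂π/∂a_T = 222 − a_N − 5a_T = 0, so a_T = 44.4 − 0.2a_N.
At a_N = 2: a_T = 44.4 − 0.2·2 = 44.

44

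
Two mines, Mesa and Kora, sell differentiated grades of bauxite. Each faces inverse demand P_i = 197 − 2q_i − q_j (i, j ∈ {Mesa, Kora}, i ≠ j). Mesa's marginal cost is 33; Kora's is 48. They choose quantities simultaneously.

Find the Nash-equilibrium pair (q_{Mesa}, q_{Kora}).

33.8, 28.8

Mine Mesa's profit: π = q_{Mesa}(197 − 2q_{Mesa} − q_{Kora}) − 33q_{Mesa}.
∂π/∂q_{Mesa} = 164 − 4q_{Mesa} − q_{Kora} = 0 ⇒ q_{Mesa} = 41 − 0.25q_{Kora}.
Similarly q_{Kora} = 37.25 − 0.25q_{Mesa}.
Plugging q_{Kora} into Mesa's best response: q_{Mesa} = 41 − 0.25(37.25 − 0.25q_{Mesa}) ⇒ 0.9375q_{Mesa} = 31.6875, so q_{Mesa} = 33.8.
Then q_{Kora} = 37.25 − 0.25·33.8 = 28.8.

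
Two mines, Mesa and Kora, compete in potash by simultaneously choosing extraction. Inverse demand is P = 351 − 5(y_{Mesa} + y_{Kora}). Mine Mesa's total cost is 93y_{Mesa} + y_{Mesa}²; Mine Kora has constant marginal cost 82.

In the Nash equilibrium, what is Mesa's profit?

Mine Mesa's profit: π = y_{Mesa}(351 − 5(y_{Mesa} + y_{Kora})) − 93y_{Mesa} − y_{Mesa}².
∂π/∂y_{Mesa} = 258 − 12y_{Mesa} − 5y_{Kora} = 0, so y_{Mesa} = 21.5 − (5/12)y_{Kora}.
For Kora: ∂π/∂y_{Kora} = 269 − 10y_{Kora} − 5y_{Mesa} = 0 ⇒ y_{Kora} = 26.9 − 0.5y_{Mesa}.
Plugging y_{Kora} into Mesa's best response: y_{Mesa} = 21.5 − (5/12)(26.9 − 0.5y_{Mesa}) ⇒ (19/24)y_{Mesa} = 247/24, so y_{Mesa} = 13.
Then y_{Kora} = 26.9 − 0.5·13 = 20.4.
Price P = 351 − 5·33.4 = 184.
Mesa's profit: (184 − 93)·13 − (13)² = 1014.

1014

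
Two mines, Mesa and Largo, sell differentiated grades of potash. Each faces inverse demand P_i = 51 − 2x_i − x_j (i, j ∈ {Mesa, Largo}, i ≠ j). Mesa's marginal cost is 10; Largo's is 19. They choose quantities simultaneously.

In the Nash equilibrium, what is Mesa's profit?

Mine Mesa's profit: π = x_{Mesa}(51 − 2x_{Mesa} − x_{Largo}) − 10x_{Mesa}.
∂π/∂x_{Mesa} = 41 − 4x_{Mesa} − x_{Largo} = 0 ⇒ x_{Mesa} = 10.25 − 0.25x_{Largo}.
Similarly x_{Largo} = 8 − 0.25x_{Mesa}.
Plugging x_{Largo} into Mesa's best response: x_{Mesa} = 10.25 − 0.25(8 − 0.25x_{Mesa}) ⇒ 0.9375x_{Mesa} = 8.25, so x_{Mesa} = 8.8.
Then x_{Largo} = 8 − 0.25·8.8 = 5.8.
P_{Mesa} = 51 − 2·8.8 − 5.8 = 27.6.
Profit = (27.6 − 10)·8.8 = 154.88.

154.88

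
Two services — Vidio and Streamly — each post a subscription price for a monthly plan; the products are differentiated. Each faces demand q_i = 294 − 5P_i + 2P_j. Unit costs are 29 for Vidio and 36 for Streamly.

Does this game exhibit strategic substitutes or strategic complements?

Vidio's profit: π = (P_{Vidio} − 29)(294 − 5P_{Vidio} + 2P_{Streamly}).
∂π/∂P_{Vidio} = 439 − 10P_{Vidio} + 2P_{Streamly} = 0 ⇒ P_{Vidio} = 43.9 + 0.2P_{Streamly}.
The best-response slope dP_{Vidio}/dP_{Streamly} = 0.2 > 0: the reaction function is upward-sloping, so the choices are strategic complements.

strategic complements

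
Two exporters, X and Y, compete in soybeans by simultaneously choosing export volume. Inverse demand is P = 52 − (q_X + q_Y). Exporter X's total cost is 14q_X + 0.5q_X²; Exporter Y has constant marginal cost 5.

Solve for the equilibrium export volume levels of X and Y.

5.8, 20.6

Exporter X's profit: π = q_X(52 − (q_X + q_Y)) − 14q_X − 0.5q_X².
∂π/∂q_X = 38 − 3q_X − q_Y = 0, so q_X = 38/3 − (1/3)q_Y.
For Y: ∂π/∂q_Y = 47 − 2q_Y − q_X = 0 ⇒ q_Y = 23.5 − 0.5q_X.
Substituting the second reaction function into the first: q_X = 38/3 − (1/3)(23.5 − 0.5q_X), which gives (5/6)q_X = 29/6 ⇒ q_X = 5.8.
Then q_Y = 23.5 − 0.5·5.8 = 20.6.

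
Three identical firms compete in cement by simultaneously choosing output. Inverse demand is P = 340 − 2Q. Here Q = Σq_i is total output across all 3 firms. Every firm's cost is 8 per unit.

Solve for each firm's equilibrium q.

41.5

A representative firm's profit is π_i = q_i(340 − 2Q) − 8q_i, with Q = q_i + Σ_{j≠i} q_j.
First-order condition: 332 − 4q_i − 2Σ_{j≠i} q_j = 0.
Imposing symmetry (q_j = q for all j) turns Σ_{j≠i} q_j into 2q, so 332 = 8q and q = 41.5.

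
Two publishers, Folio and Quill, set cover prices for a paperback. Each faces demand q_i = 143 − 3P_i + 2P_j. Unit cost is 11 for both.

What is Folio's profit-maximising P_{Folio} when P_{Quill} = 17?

Folio's profit: π = (P_{Folio} − 11)(143 − 3P_{Folio} + 2P_{Quill}).
∂π/∂P_{Folio} = 176 − 6P_{Folio} + 2P_{Quill} = 0 ⇒ P_{Folio} = 88/3 + (1/3)P_{Quill}.
At P_{Quill} = 17: P_{Folio} = 88/3 + (1/3)·17 = 35.

35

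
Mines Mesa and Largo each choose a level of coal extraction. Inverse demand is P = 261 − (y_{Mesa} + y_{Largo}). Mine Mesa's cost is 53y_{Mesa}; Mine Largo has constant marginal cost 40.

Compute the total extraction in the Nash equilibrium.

Mine Mesa's profit: π = y_{Mesa}(261 − (y_{Mesa} + y_{Largo})) − 53y_{Mesa}.
∂π/∂y_{Mesa} = 208 − 2y_{Mesa} − y_{Largo} = 0, so y_{Mesa} = 104 − 0.5y_{Largo}.
By the same steps for Largo: y_{Largo} = 110.5 − 0.5y_{Mesa}.
Solving the two reaction functions simultaneously: (1 − (−0.5)(−0.5))y_{Mesa} = 104 − 0.5·110.5, so 0.75y_{Mesa} = 48.75 and y_{Mesa} = 65.
Then y_{Largo} = 110.5 − 0.5·65 = 78.
Total extraction: 65 + 78 = 143.

143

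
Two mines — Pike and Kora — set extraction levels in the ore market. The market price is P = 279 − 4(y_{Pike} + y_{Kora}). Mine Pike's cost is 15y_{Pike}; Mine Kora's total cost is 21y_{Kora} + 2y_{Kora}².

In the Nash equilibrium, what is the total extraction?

Mine Pike's profit: π = y_{Pike}(279 − 4(y_{Pike} + y_{Kora})) − 15y_{Pike}.
∂π/∂y_{Pike} = 264 − 8y_{Pike} − 4y_{Kora} = 0, so y_{Pike} = 33 − 0.5y_{Kora}.
For Kora: ∂π/∂y_{Kora} = 258 − 12y_{Kora} − 4y_{Pike} = 0 ⇒ y_{Kora} = 21.5 − (1/3)y_{Pike}.
Solving the two reaction functions simultaneously: (1 − (−0.5)(−1/3))y_{Pike} = 33 − 0.5·21.5, so (5/6)y_{Pike} = 22.25 and y_{Pike} = 26.7.
Then y_{Kora} = 21.5 − (1/3)·26.7 = 12.6.
Total extraction: 26.7 + 12.6 = 39.3.

39.3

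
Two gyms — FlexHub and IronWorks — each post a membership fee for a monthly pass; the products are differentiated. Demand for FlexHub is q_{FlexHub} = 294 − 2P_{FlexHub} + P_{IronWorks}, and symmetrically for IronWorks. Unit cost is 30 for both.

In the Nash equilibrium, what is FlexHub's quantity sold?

176

FlexHub's profit: π = (P_{FlexHub} − 30)(294 − 2P_{FlexHub} + P_{IronWorks}).
∂π/∂P_{FlexHub} = 354 − 4P_{FlexHub} + P_{IronWorks} = 0 ⇒ P_{FlexHub} = 88.5 + 0.25P_{IronWorks}.
By symmetry P_{IronWorks} = P_{FlexHub}; substituting into the reaction function, 0.75P_{FlexHub} = 88.5 and P_{FlexHub} = 118.
q_{FlexHub} = 294 − 2·118 + 118 = 176.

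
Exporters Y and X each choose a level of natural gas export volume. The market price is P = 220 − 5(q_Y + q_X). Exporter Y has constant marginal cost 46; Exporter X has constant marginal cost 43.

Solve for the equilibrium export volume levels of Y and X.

Exporter Y's profit: π = q_Y(220 − 5(q_Y + q_X)) − 46q_Y.
∂π/∂q_Y = 174 − 10q_Y − 5q_X = 0, so q_Y = 17.4 − 0.5q_X.
By the same steps for X: q_X = 17.7 − 0.5q_Y.
Substituting the second reaction function into the first: q_Y = 17.4 − 0.5(17.7 − 0.5q_Y), which gives 0.75q_Y = 8.55 ⇒ q_Y = 11.4.
Then q_X = 17.7 − 0.5·11.4 = 12.

11.4, 12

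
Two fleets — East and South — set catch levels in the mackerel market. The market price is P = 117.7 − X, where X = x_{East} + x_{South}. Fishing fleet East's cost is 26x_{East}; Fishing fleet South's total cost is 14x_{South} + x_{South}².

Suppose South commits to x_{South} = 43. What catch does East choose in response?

Fishing fleet East's profit: π = x_{East}(117.7 − (x_{East} + x_{South})) − 26x_{East}.
∂π/∂x_{East} = 91.7 − 2x_{East} − x_{South} = 0, so x_{East} = 45.85 − 0.5x_{South}.
At x_{South} = 43: x_{East} = 45.85 − 0.5·43 = 24.35.

24.35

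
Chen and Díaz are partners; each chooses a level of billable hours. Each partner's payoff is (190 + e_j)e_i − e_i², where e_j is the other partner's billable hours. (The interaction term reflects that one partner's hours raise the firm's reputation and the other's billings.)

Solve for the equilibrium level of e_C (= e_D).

190

Chen's payoff is (190 + e_D)e_C − e_C².
∂π/∂e_C = 190 + e_D − 2e_C = 0, so e_C = 95 + 0.5e_D.
By symmetry e_D = e_C; substituting into the reaction function, 0.5e_C = 95 and e_C = 190.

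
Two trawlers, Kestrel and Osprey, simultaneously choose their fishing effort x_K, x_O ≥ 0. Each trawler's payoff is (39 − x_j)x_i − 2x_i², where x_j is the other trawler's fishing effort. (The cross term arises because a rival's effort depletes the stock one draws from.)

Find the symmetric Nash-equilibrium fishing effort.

7.8

Kestrel's payoff is (39 − x_O)x_K − 2x_K².
∂π/∂x_K = 39 − x_O − 4x_K = 0, so x_K = 9.75 − 0.25x_O.
By symmetry x_O = x_K; substituting into the reaction function, 1.25x_K = 9.75 and x_K = 7.8.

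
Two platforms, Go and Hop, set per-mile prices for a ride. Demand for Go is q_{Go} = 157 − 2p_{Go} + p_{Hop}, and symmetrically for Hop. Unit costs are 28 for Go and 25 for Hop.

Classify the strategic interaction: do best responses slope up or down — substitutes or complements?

Go's profit: π = (p_{Go} − 28)(157 − 2p_{Go} + p_{Hop}).
∂π/∂p_{Go} = 213 − 4p_{Go} + p_{Hop} = 0 ⇒ p_{Go} = 53.25 + 0.25p_{Hop}.
The best-response slope dp_{Go}/dp_{Hop} = 0.25 > 0: the reaction function is upward-sloping, so the choices are strategic complements.

strategic complements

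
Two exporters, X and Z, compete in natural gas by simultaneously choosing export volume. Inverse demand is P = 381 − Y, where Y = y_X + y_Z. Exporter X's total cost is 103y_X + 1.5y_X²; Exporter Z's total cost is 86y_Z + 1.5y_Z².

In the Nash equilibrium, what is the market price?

285.5

Exporter X's profit: π = y_X(381 − (y_X + y_Z)) − 103y_X − 1.5y_X².
∂π/∂y_X = 278 − 5y_X − y_Z = 0, so y_X = 55.6 − 0.2y_Z.
By the same steps for Z: y_Z = 59 − 0.2y_X.
Substituting the second reaction function into the first: y_X = 55.6 − 0.2(59 − 0.2y_X), which gives 0.96y_X = 43.8 ⇒ y_X = 45.625.
Then y_Z = 59 − 0.2·45.625 = 49.875.
Equilibrium price: P = 381 − 95.5 = 285.5.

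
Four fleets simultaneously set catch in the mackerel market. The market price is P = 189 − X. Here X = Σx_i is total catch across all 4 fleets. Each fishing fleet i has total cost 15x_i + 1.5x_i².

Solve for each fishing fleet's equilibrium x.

A representative fishing fleet's profit is π_i = x_i(189 − X) − 15x_i − 1.5x_i², with X = x_i + Σ_{j≠i} x_j.
First-order condition: 174 − 5x_i − Σ_{j≠i} x_j = 0.
With identical fishing fleets, set every x_j = x: then 174 − 5x − 3x = 0, i.e. x = 174/8 = 21.75.

21.75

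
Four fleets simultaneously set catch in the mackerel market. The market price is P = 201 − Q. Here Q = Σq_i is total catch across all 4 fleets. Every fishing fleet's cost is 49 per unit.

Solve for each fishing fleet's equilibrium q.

30.4

A representative fishing fleet's profit is π_i = q_i(201 − Q) − 49q_i, with Q = q_i + Σ_{j≠i} q_j.
First-order condition: 152 − 2q_i − Σ_{j≠i} q_j = 0.
Imposing symmetry (q_j = q for all j) turns Σ_{j≠i} q_j into 3q, so 152 = 5q and q = 30.4.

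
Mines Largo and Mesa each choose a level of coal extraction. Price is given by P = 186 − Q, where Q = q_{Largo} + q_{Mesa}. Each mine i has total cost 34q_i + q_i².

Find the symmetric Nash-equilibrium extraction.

Mine Largo's profit: π = q_{Largo}(186 − (q_{Largo} + q_{Mesa})) − 34q_{Largo} − q_{Largo}².
∂π/∂q_{Largo} = 152 − 4q_{Largo} − q_{Mesa} = 0, so q_{Largo} = 38 − 0.25q_{Mesa}.
Setting q_{Largo} = q_{Mesa} in the reaction function: q_{Largo} = 38 − 0.25q_{Largo}, so q_{Largo} = 38 / 1.25 = 30.4.

30.4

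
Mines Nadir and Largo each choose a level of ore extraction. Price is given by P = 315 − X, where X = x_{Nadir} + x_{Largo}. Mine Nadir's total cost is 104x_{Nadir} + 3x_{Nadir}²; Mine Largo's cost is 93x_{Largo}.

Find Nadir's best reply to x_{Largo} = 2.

26.125

Mine Nadir's profit: π = x_{Nadir}(315 − (x_{Nadir} + x_{Largo})) − 104x_{Nadir} − 3x_{Nadir}².
∂π/∂x_{Nadir} = 211 − 8x_{Nadir} − x_{Largo} = 0, so x_{Nadir} = 26.375 − 0.125x_{Largo}.
At x_{Largo} = 2: x_{Nadir} = 26.375 − 0.125·2 = 26.125.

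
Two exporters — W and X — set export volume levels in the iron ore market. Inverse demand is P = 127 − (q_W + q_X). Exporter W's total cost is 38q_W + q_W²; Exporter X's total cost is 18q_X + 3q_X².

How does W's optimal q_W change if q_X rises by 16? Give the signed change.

-4

Exporter W's profit: π = q_W(127 − (q_W + q_X)) − 38q_W − q_W².
∂π/∂q_W = 89 − 4q_W − q_X = 0, so q_W = 22.25 − 0.25q_X.
The reaction-function slope is −0.25, so a 16-unit rise in q_X moves q_W by −0.25 × 16 = −4. W's best response falls — the actions are strategic substitutes.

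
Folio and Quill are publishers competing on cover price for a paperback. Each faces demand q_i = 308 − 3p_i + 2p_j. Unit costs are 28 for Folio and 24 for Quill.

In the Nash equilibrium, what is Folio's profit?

14386.6875

Folio's profit: π = (p_{Folio} − 28)(308 − 3p_{Folio} + 2p_{Quill}).
∂π/∂p_{Folio} = 392 − 6p_{Folio} + 2p_{Quill} = 0 ⇒ p_{Folio} = 196/3 + (1/3)p_{Quill}.
Similarly p_{Quill} = 190/3 + (1/3)p_{Folio}.
Solving the two reaction functions simultaneously: (1 − (1/3)(1/3))p_{Folio} = 196/3 + (1/3)·(190/3), so (8/9)p_{Folio} = 778/9 and p_{Folio} = 97.25.
Then p_{Quill} = 190/3 + (1/3)·97.25 = 95.75.
q_{Folio} = 308 − 3·97.25 + 2·95.75 = 207.75.
Profit = (97.25 − 28)·207.75 = 14386.6875.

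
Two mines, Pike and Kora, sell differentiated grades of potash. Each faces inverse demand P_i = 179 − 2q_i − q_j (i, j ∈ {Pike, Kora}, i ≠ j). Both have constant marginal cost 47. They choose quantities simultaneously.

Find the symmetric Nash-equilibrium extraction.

26.4

Mine Pike's profit: π = q_{Pike}(179 − 2q_{Pike} − q_{Kora}) − 47q_{Pike}.
∂π/∂q_{Pike} = 132 − 4q_{Pike} − q_{Kora} = 0 ⇒ q_{Pike} = 33 − 0.25q_{Kora}.
Setting q_{Pike} = q_{Kora} in the reaction function: q_{Pike} = 33 − 0.25q_{Pike}, so q_{Pike} = 33 / 1.25 = 26.4.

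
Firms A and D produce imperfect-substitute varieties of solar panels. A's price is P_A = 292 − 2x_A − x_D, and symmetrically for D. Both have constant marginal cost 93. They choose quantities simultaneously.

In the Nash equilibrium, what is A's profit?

Firm A's profit: π = x_A(292 − 2x_A − x_D) − 93x_A.
∂π/∂x_A = 199 − 4x_A − x_D = 0 ⇒ x_A = 49.75 − 0.25x_D.
Setting x_A = x_D in the reaction function: x_A = 49.75 − 0.25x_A, so x_A = 49.75 / 1.25 = 39.8.
P_A = 292 − 2·39.8 − 39.8 = 172.6.
Profit = (172.6 − 93)·39.8 = 3168.08.

3168.08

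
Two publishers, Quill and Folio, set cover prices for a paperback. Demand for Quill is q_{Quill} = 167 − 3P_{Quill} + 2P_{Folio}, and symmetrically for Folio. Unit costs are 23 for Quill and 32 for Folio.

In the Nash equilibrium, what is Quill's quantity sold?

Quill's profit: π = (P_{Quill} − 23)(167 − 3P_{Quill} + 2P_{Folio}).
∂π/∂P_{Quill} = 236 − 6P_{Quill} + 2P_{Folio} = 0 ⇒ P_{Quill} = 118/3 + (1/3)P_{Folio}.
Similarly P_{Folio} = 263/6 + (1/3)P_{Quill}.
Plugging P_{Folio} into Quill's best response: P_{Quill} = 118/3 + (1/3)(263/6 + (1/3)P_{Quill}) ⇒ (8/9)P_{Quill} = 971/18, so P_{Quill} = 60.6875.
Then P_{Folio} = 263/6 + (1/3)·60.6875 = 64.0625.
q_{Quill} = 167 − 3·60.6875 + 2·64.0625 = 113.0625.

113.0625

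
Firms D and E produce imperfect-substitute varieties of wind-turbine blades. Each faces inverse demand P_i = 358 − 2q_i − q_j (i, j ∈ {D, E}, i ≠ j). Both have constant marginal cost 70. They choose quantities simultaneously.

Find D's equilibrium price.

Firm D's profit: π = q_D(358 − 2q_D − q_E) − 70q_D.
∂π/∂q_D = 288 − 4q_D − q_E = 0 ⇒ q_D = 72 − 0.25q_E.
The game is symmetric, so in equilibrium q_E = q_D: the reaction function gives 1.25q_D = 72, hence q_D = 57.6.
P_D = 358 − 2·57.6 − 57.6 = 185.2.

185.2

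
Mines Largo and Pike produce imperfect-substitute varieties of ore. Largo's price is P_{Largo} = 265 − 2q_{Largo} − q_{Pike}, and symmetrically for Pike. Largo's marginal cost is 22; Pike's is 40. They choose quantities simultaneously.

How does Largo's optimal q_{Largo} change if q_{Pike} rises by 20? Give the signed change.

Mine Largo's profit: π = q_{Largo}(265 − 2q_{Largo} − q_{Pike}) − 22q_{Largo}.
∂π/∂q_{Largo} = 243 − 4q_{Largo} − q_{Pike} = 0 ⇒ q_{Largo} = 60.75 − 0.25q_{Pike}.
The reaction-function slope is −0.25, so a 20-unit rise in q_{Pike} moves q_{Largo} by −0.25 × 20 = −5. Largo's best response falls — the actions are strategic substitutes.

-5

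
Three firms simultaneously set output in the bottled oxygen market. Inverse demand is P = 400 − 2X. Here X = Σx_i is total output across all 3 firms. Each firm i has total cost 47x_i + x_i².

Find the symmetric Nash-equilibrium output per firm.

35.3

A representative firm's profit is π_i = x_i(400 − 2X) − 47x_i − x_i², with X = x_i + Σ_{j≠i} x_j.
First-order condition: 353 − 6x_i − 2Σ_{j≠i} x_j = 0.
In a symmetric equilibrium every firm chooses the same x, so Σ_{j≠i} x_j = 2x. The condition becomes 353 − 10x = 0, giving x = 353/10 = 35.3.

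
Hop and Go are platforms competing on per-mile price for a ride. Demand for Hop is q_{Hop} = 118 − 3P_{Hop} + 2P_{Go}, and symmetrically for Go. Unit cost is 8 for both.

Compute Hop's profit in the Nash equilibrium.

2268.75

Hop's profit: π = (P_{Hop} − 8)(118 − 3P_{Hop} + 2P_{Go}).
∂π/∂P_{Hop} = 142 − 6P_{Hop} + 2P_{Go} = 0 ⇒ P_{Hop} = 71/3 + (1/3)P_{Go}.
The game is symmetric, so in equilibrium P_{Go} = P_{Hop}: the reaction function gives (2/3)P_{Hop} = 71/3, hence P_{Hop} = 35.5.
q_{Hop} = 118 − 3·35.5 + 2·35.5 = 82.5.
Profit = (35.5 − 8)·82.5 = 2268.75.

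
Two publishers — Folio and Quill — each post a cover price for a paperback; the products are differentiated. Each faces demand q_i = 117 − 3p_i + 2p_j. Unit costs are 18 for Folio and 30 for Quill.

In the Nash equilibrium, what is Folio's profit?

Folio's profit: π = (p_{Folio} − 18)(117 − 3p_{Folio} + 2p_{Quill}).
∂π/∂p_{Folio} = 171 − 6p_{Folio} + 2p_{Quill} = 0 ⇒ p_{Folio} = 28.5 + (1/3)p_{Quill}.
Similarly p_{Quill} = 34.5 + (1/3)p_{Folio}.
Substituting the second reaction function into the first: p_{Folio} = 28.5 + (1/3)(34.5 + (1/3)p_{Folio}), which gives (8/9)p_{Folio} = 40 ⇒ p_{Folio} = 45.
Then p_{Quill} = 34.5 + (1/3)·45 = 49.5.
q_{Folio} = 117 − 3·45 + 2·49.5 = 81.
Profit = (45 − 18)·81 = 2187.

2187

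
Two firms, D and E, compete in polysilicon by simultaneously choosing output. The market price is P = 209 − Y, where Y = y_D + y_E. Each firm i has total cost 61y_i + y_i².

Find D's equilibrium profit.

Firm D's profit: π = y_D(209 − (y_D + y_E)) − 61y_D − y_D².
∂π/∂y_D = 148 − 4y_D − y_E = 0, so y_D = 37 − 0.25y_E.
Setting y_D = y_E in the reaction function: y_D = 37 − 0.25y_D, so y_D = 37 / 1.25 = 29.6.
Price P = 209 − 59.2 = 149.8.
D's profit: (149.8 − 61)·29.6 − (29.6)² = 1752.32.

1752.32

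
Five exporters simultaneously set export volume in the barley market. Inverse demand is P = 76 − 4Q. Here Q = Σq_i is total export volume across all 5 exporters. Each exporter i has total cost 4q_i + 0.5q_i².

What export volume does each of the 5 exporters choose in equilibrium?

A representative exporter's profit is π_i = q_i(76 − 4Q) − 4q_i − 0.5q_i², with Q = q_i + Σ_{j≠i} q_j.
First-order condition: 72 − 9q_i − 4Σ_{j≠i} q_j = 0.
Imposing symmetry (q_j = q for all j) turns Σ_{j≠i} q_j into 4q, so 72 = 25q and q = 2.88.

2.88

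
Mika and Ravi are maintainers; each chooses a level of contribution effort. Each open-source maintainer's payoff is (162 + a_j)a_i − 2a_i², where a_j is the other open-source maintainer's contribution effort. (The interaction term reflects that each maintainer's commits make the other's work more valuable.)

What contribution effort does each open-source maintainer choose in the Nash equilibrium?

Mika's payoff is (162 + a_R)a_M − 2a_M².
∂π/∂a_M = 162 + a_R − 4a_M = 0, so a_M = 40.5 + 0.25a_R.
The game is symmetric, so in equilibrium a_R = a_M: the reaction function gives 0.75a_M = 40.5, hence a_M = 54.

54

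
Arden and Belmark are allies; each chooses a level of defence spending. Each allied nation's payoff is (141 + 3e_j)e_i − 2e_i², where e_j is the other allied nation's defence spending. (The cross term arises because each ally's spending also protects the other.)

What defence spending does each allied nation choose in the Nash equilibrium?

Arden's payoff is (141 + 3e_B)e_A − 2e_A².
∂π/∂e_A = 141 + 3e_B − 4e_A = 0, so e_A = 35.25 + 0.75e_B.
The game is symmetric, so in equilibrium e_B = e_A: the reaction function gives 0.25e_A = 35.25, hence e_A = 141.

141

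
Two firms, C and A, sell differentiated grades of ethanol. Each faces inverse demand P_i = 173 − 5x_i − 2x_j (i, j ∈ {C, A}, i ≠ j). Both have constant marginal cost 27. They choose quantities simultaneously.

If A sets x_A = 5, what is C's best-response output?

Firm C's profit: π = x_C(173 − 5x_C − 2x_A) − 27x_C.
∂π/∂x_C = 146 − 10x_C − 2x_A = 0 ⇒ x_C = 14.6 − 0.2x_A.
At x_A = 5: x_C = 14.6 − 0.2·5 = 13.6.

13.6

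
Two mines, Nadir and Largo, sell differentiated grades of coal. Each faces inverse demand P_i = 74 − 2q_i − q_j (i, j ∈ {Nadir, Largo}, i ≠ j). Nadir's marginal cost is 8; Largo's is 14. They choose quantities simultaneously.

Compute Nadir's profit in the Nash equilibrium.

Mine Nadir's profit: π = q_{Nadir}(74 − 2q_{Nadir} − q_{Largo}) − 8q_{Nadir}.
∂π/∂q_{Nadir} = 66 − 4q_{Nadir} − q_{Largo} = 0 ⇒ q_{Nadir} = 16.5 − 0.25q_{Largo}.
Similarly q_{Largo} = 15 − 0.25q_{Nadir}.
Substituting the second reaction function into the first: q_{Nadir} = 16.5 − 0.25(15 − 0.25q_{Nadir}), which gives 0.9375q_{Nadir} = 12.75 ⇒ q_{Nadir} = 13.6.
Then q_{Largo} = 15 − 0.25·13.6 = 11.6.
P_{Nadir} = 74 − 2·13.6 − 11.6 = 35.2.
Profit = (35.2 − 8)·13.6 = 369.92.

369.92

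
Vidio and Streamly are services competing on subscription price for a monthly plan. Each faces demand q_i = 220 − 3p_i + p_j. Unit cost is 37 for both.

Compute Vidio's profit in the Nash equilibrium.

Vidio's profit: π = (p_{Vidio} − 37)(220 − 3p_{Vidio} + p_{Streamly}).
∂π/∂p_{Vidio} = 331 − 6p_{Vidio} + p_{Streamly} = 0 ⇒ p_{Vidio} = 331/6 + (1/6)p_{Streamly}.
The game is symmetric, so in equilibrium p_{Streamly} = p_{Vidio}: the reaction function gives (5/6)p_{Vidio} = 331/6, hence p_{Vidio} = 66.2.
q_{Vidio} = 220 − 3·66.2 + 66.2 = 87.6.
Profit = (66.2 − 37)·87.6 = 2557.92.

2557.92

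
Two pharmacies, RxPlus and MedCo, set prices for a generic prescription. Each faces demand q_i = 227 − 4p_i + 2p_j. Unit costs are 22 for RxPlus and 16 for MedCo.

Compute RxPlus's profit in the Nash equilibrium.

RxPlus's profit: π = (p_{RxPlus} − 22)(227 − 4p_{RxPlus} + 2p_{MedCo}).
∂π/∂p_{RxPlus} = 315 − 8p_{RxPlus} + 2p_{MedCo} = 0 ⇒ p_{RxPlus} = 39.375 + 0.25p_{MedCo}.
Similarly p_{MedCo} = 36.375 + 0.25p_{RxPlus}.
Solving the two reaction functions simultaneously: (1 − (0.25)(0.25))p_{RxPlus} = 39.375 + 0.25·36.375, so 0.9375p_{RxPlus} = 1551/32 and p_{RxPlus} = 51.7.
Then p_{MedCo} = 36.375 + 0.25·51.7 = 49.3.
q_{RxPlus} = 227 − 4·51.7 + 2·49.3 = 118.8.
Profit = (51.7 − 22)·118.8 = 3528.36.

3528.36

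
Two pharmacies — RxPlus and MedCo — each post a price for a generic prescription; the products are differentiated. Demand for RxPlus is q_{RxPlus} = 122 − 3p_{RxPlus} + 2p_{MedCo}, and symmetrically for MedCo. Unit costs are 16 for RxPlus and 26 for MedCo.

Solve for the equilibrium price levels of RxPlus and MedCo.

RxPlus's profit: π = (p_{RxPlus} − 16)(122 − 3p_{RxPlus} + 2p_{MedCo}).
∂π/∂p_{RxPlus} = 170 − 6p_{RxPlus} + 2p_{MedCo} = 0 ⇒ p_{RxPlus} = 85/3 + (1/3)p_{MedCo}.
Similarly p_{MedCo} = 100/3 + (1/3)p_{RxPlus}.
Solving the two reaction functions simultaneously: (1 − (1/3)(1/3))p_{RxPlus} = 85/3 + (1/3)·(100/3), so (8/9)p_{RxPlus} = 355/9 and p_{RxPlus} = 44.375.
Then p_{MedCo} = 100/3 + (1/3)·44.375 = 48.125.

44.375, 48.125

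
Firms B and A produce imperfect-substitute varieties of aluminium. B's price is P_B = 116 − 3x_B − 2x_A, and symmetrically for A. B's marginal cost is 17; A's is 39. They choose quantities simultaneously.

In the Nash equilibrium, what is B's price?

Firm B's profit: π = x_B(116 − 3x_B − 2x_A) − 17x_B.
∂π/∂x_B = 99 − 6x_B − 2x_A = 0 ⇒ x_B = 16.5 − (1/3)x_A.
Similarly x_A = 77/6 − (1/3)x_B.
Substituting the second reaction function into the first: x_B = 16.5 − (1/3)(77/6 − (1/3)x_B), which gives (8/9)x_B = 110/9 ⇒ x_B = 13.75.
Then x_A = 77/6 − (1/3)·13.75 = 8.25.
P_B = 116 − 3·13.75 − 2·8.25 = 58.25.

58.25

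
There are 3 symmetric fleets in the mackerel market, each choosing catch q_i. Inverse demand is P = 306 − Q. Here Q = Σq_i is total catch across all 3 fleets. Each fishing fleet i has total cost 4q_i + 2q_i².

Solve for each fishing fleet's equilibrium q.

A representative fishing fleet's profit is π_i = q_i(306 − Q) − 4q_i − 2q_i², with Q = q_i + Σ_{j≠i} q_j.
First-order condition: 302 − 6q_i − Σ_{j≠i} q_j = 0.
With identical fishing fleets, set every q_j = q: then 302 − 6q − 2q = 0, i.e. q = 302/8 = 37.75.

37.75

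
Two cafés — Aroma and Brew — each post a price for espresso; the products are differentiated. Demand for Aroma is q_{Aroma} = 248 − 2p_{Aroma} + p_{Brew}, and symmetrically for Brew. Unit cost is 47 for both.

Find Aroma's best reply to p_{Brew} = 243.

Aroma's profit: π = (p_{Aroma} − 47)(248 − 2p_{Aroma} + p_{Brew}).
∂π/∂p_{Aroma} = 342 − 4p_{Aroma} + p_{Brew} = 0 ⇒ p_{Aroma} = 85.5 + 0.25p_{Brew}.
At p_{Brew} = 243: p_{Aroma} = 85.5 + 0.25·243 = 146.25.

146.25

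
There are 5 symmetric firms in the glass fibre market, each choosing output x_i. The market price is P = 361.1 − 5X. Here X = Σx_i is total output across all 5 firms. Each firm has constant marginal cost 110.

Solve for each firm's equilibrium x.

A representative firm's profit is π_i = x_i(361.1 − 5X) − 110x_i, with X = x_i + Σ_{j≠i} x_j.
First-order condition: 251.1 − 10x_i − 5Σ_{j≠i} x_j = 0.
Imposing symmetry (x_j = x for all j) turns Σ_{j≠i} x_j into 4x, so 251.1 = 30x and x = 8.37.

8.37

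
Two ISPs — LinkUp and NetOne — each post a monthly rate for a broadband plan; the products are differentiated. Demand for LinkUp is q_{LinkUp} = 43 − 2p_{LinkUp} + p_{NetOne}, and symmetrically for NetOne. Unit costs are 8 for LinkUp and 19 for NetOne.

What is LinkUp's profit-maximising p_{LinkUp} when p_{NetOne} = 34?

23.25

LinkUp's profit: π = (p_{LinkUp} − 8)(43 − 2p_{LinkUp} + p_{NetOne}).
∂π/∂p_{LinkUp} = 59 − 4p_{LinkUp} + p_{NetOne} = 0 ⇒ p_{LinkUp} = 14.75 + 0.25p_{NetOne}.
At p_{NetOne} = 34: p_{LinkUp} = 14.75 + 0.25·34 = 23.25.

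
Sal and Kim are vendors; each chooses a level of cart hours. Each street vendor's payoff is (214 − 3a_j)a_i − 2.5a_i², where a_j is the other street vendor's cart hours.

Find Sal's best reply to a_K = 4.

Sal's payoff is (214 − 3a_K)a_S − 2.5a_S².
∂π/∂a_S = 214 − 3a_K − 5a_S = 0, so a_S = 42.8 − 0.6a_K.
At a_K = 4: a_S = 42.8 − 0.6·4 = 40.4.

40.4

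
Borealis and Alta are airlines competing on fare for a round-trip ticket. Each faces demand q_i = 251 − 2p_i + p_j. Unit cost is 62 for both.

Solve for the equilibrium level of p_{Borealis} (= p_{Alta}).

Borealis's profit: π = (p_{Borealis} − 62)(251 − 2p_{Borealis} + p_{Alta}).
∂π/∂p_{Borealis} = 375 − 4p_{Borealis} + p_{Alta} = 0 ⇒ p_{Borealis} = 93.75 + 0.25p_{Alta}.
The game is symmetric, so in equilibrium p_{Alta} = p_{Borealis}: the reaction function gives 0.75p_{Borealis} = 93.75, hence p_{Borealis} = 125.

125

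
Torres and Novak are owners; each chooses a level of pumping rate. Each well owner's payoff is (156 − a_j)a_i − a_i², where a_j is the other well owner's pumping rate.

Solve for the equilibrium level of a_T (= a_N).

52

Torres's payoff is (156 − a_N)a_T − a_T².
∂π/∂a_T = 156 − a_N − 2a_T = 0, so a_T = 78 − 0.5a_N.
By symmetry a_N = a_T; substituting into the reaction function, 1.5a_T = 78 and a_T = 52.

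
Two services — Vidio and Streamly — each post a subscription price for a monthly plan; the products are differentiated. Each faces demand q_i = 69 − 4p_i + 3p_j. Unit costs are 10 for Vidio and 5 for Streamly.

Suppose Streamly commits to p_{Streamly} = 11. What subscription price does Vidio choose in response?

17.75

Vidio's profit: π = (p_{Vidio} − 10)(69 − 4p_{Vidio} + 3p_{Streamly}).
∂π/∂p_{Vidio} = 109 − 8p_{Vidio} + 3p_{Streamly} = 0 ⇒ p_{Vidio} = 13.625 + 0.375p_{Streamly}.
At p_{Streamly} = 11: p_{Vidio} = 13.625 + 0.375·11 = 17.75.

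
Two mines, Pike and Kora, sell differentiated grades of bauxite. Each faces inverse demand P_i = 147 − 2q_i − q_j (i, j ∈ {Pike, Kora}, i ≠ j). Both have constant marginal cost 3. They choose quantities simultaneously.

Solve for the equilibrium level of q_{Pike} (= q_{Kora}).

Mine Pike's profit: π = q_{Pike}(147 − 2q_{Pike} − q_{Kora}) − 3q_{Pike}.
∂π/∂q_{Pike} = 144 − 4q_{Pike} − q_{Kora} = 0 ⇒ q_{Pike} = 36 − 0.25q_{Kora}.
By symmetry q_{Kora} = q_{Pike}; substituting into the reaction function, 1.25q_{Pike} = 36 and q_{Pike} = 28.8.

28.8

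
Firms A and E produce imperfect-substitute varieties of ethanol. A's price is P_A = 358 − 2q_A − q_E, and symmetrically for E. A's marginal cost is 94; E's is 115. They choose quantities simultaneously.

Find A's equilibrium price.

202.4

Firm A's profit: π = q_A(358 − 2q_A − q_E) − 94q_A.
∂π/∂q_A = 264 − 4q_A − q_E = 0 ⇒ q_A = 66 − 0.25q_E.
Similarly q_E = 60.75 − 0.25q_A.
Substituting the second reaction function into the first: q_A = 66 − 0.25(60.75 − 0.25q_A), which gives 0.9375q_A = 50.8125 ⇒ q_A = 54.2.
Then q_E = 60.75 − 0.25·54.2 = 47.2.
P_A = 358 − 2·54.2 − 47.2 = 202.4.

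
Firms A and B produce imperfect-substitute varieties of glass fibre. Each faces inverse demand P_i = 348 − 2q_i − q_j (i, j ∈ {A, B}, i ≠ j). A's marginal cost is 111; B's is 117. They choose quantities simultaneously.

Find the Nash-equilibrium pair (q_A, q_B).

47.8, 45.8

Firm A's profit: π = q_A(348 − 2q_A − q_B) − 111q_A.
∂π/∂q_A = 237 − 4q_A − q_B = 0 ⇒ q_A = 59.25 − 0.25q_B.
Similarly q_B = 57.75 − 0.25q_A.
Substituting the second reaction function into the first: q_A = 59.25 − 0.25(57.75 − 0.25q_A), which gives 0.9375q_A = 44.8125 ⇒ q_A = 47.8.
Then q_B = 57.75 − 0.25·47.8 = 45.8.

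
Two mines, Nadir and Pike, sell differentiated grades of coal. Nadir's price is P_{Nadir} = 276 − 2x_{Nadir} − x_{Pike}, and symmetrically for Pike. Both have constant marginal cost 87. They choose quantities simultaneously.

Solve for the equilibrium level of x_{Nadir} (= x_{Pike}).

Mine Nadir's profit: π = x_{Nadir}(276 − 2x_{Nadir} − x_{Pike}) − 87x_{Nadir}.
∂π/∂x_{Nadir} = 189 − 4x_{Nadir} − x_{Pike} = 0 ⇒ x_{Nadir} = 47.25 − 0.25x_{Pike}.
Setting x_{Nadir} = x_{Pike} in the reaction function: x_{Nadir} = 47.25 − 0.25x_{Nadir}, so x_{Nadir} = 47.25 / 1.25 = 37.8.

37.8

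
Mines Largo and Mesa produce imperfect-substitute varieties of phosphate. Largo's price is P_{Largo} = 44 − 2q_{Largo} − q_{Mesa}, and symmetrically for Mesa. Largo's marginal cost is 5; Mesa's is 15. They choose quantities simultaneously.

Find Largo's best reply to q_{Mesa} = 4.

Mine Largo's profit: π = q_{Largo}(44 − 2q_{Largo} − q_{Mesa}) − 5q_{Largo}.
∂π/∂q_{Largo} = 39 − 4q_{Largo} − q_{Mesa} = 0 ⇒ q_{Largo} = 9.75 − 0.25q_{Mesa}.
At q_{Mesa} = 4: q_{Largo} = 9.75 − 0.25·4 = 8.75.

8.75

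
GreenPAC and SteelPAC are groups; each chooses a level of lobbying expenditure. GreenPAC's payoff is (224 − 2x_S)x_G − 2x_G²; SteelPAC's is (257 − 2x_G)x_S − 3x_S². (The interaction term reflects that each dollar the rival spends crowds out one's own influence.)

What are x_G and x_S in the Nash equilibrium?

41.5, 29

Expanding GreenPAC's payoff: 224x_G − 2x_Sx_G − 2x_G².
∂π/∂x_G = 224 − 2x_S − 4x_G = 0, so x_G = 56 − 0.5x_S.
Likewise for SteelPAC: x_S = 257/6 − (1/3)x_G.
Substituting the second reaction function into the first: x_G = 56 − 0.5(257/6 − (1/3)x_G), which gives (5/6)x_G = 415/12 ⇒ x_G = 41.5.
Then x_S = 257/6 − (1/3)·41.5 = 29.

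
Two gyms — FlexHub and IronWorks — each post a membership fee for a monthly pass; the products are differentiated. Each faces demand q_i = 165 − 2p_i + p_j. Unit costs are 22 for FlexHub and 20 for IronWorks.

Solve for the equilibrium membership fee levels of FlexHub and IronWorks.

FlexHub's profit: π = (p_{FlexHub} − 22)(165 − 2p_{FlexHub} + p_{IronWorks}).
∂π/∂p_{FlexHub} = 209 − 4p_{FlexHub} + p_{IronWorks} = 0 ⇒ p_{FlexHub} = 52.25 + 0.25p_{IronWorks}.
Similarly p_{IronWorks} = 51.25 + 0.25p_{FlexHub}.
Substituting the second reaction function into the first: p_{FlexHub} = 52.25 + 0.25(51.25 + 0.25p_{FlexHub}), which gives 0.9375p_{FlexHub} = 65.0625 ⇒ p_{FlexHub} = 69.4.
Then p_{IronWorks} = 51.25 + 0.25·69.4 = 68.6.

69.4, 68.6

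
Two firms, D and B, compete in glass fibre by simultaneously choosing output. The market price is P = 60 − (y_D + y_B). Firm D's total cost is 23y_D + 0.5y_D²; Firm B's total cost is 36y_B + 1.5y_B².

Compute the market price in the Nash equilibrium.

Firm D's profit: π = y_D(60 − (y_D + y_B)) − 23y_D − 0.5y_D².
∂π/∂y_D = 37 − 3y_D − y_B = 0, so y_D = 37/3 − (1/3)y_B.
For B: ∂π/∂y_B = 24 − 5y_B − y_D = 0 ⇒ y_B = 4.8 − 0.2y_D.
Plugging y_B into D's best response: y_D = 37/3 − (1/3)(4.8 − 0.2y_D) ⇒ (14/15)y_D = 161/15, so y_D = 11.5.
Then y_B = 4.8 − 0.2·11.5 = 2.5.
Equilibrium price: P = 60 − 14 = 46.

46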